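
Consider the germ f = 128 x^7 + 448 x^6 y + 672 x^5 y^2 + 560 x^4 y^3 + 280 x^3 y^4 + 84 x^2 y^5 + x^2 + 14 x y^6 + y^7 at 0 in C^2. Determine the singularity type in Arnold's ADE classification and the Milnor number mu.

Type A6, Milnor number mu = 6.

The Hessian of f at 0 has rank 1. Corank 1: A-series; mu = 6 gives A_6.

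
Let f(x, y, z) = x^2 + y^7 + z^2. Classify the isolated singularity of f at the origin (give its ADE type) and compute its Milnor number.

Type A_{6}, Milnor number mu = 6.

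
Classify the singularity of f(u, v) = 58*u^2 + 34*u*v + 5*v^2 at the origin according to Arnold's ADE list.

The Hessian of f at 0 is [[116, 34], [34, 10]] with rank 2, so corank 0. A Groebner basis of the Jacobian ideal J(f) in C{u,v} is {u, v}; counting standard monomials gives mu = 1. Corank 0: nondegenerate Morse point, so A_1.

A1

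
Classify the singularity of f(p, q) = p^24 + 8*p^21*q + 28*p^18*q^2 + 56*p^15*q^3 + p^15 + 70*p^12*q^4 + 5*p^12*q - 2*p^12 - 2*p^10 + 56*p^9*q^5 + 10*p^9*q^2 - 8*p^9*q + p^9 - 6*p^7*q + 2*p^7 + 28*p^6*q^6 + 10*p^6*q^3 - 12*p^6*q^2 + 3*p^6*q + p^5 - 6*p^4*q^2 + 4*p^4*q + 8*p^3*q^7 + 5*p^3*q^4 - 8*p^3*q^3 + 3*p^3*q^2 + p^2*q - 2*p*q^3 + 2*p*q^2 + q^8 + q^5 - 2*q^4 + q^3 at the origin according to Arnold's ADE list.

D_{9}

The Hessian of f at 0 is [[0, 0], [0, 0]] with rank 0, so corank 2. A Groebner basis of the Jacobian ideal J(f) in C{p,q} is {p^2*q^2 + 22*p^2*q/101 - 31*p^2/101 + 26*p*q^2/101 - 114*p*q/101 + 56*q^3/101 - 83*q^2/101, 97*p^2*q/303 + 125*p^2/303 + p*q^3 + 78*p*q^2/101 + 388*p*q/303 - q^3/303 + 263*q^2/303, -97*p^2*q/101 - 24*p^2/101 - 234*p*q^2/101 - 85*p*q/101 + q^4 - 100*q^3/101 - 61*q^2/101, p^3 + 297*p^2*q/101 + 36*p^2/101 + 250*p*q^2/101 + 77*p*q/101 + 49*q^3/101 + 41*q^2/101}; counting standard monomials gives mu = 9. Corank 2; j^3 = q*(p + q)^2 has shape L^2 M (L != M), so D-series; mu = 9 gives D_9.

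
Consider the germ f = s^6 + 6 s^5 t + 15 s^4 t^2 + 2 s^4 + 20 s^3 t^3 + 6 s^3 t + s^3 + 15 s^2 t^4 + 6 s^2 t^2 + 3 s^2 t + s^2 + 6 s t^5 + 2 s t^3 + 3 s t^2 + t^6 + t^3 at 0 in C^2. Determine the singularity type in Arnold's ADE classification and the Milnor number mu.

Type A_{2}, Milnor number mu = 2.

The Hessian of f at 0 is [[2, 0], [0, 0]] with rank 1, so corank 1. A Groebner basis of the Jacobian ideal J(f) in C{s,t} is {t^2, s}; counting standard monomials gives mu = 2. Corank 1: A-series; mu = 2 gives A_2.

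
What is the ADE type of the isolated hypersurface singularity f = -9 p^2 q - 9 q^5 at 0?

D6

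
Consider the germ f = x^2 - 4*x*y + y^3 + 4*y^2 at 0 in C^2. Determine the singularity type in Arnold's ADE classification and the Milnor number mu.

The Hessian of f at 0 is [[2, -4], [-4, 8]] with rank 1, so corank 1. A Groebner basis of the Jacobian ideal J(f) in C{x,y} is {y^2, x - 2*y}; counting standard monomials gives mu = 2. Corank 1: A-series; mu = 2 gives A_2.

Type A_2, Milnor number mu = 2.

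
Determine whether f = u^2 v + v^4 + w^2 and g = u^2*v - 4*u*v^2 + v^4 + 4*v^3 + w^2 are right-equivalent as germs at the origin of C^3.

Yes.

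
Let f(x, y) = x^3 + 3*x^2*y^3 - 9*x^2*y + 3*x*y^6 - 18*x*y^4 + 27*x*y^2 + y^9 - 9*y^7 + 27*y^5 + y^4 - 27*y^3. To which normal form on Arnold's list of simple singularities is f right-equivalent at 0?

E_6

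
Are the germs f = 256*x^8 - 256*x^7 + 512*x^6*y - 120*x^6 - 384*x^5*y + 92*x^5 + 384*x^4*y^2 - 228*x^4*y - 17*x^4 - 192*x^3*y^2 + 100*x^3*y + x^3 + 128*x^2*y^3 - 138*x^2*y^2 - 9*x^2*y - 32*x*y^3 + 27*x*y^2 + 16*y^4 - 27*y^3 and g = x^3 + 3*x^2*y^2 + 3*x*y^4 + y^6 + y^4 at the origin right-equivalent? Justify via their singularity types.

The Hessian of f at 0 has rank 0. Corank 2; j^3 = (x - 3*y)^3 is a perfect cube, so E-series; the 4-jet and mu = 6 give E_6. The Hessian of g at 0 has rank 0. Corank 2; j^3 = x^3 is a perfect cube, so E-series; the 4-jet and mu = 6 give E_6. Both have type E_6, hence right-equivalent.

Yes.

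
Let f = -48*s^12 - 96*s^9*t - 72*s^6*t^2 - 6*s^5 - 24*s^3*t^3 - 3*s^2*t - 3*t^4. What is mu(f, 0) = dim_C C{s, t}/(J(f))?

5

The Hessian of f at 0 has rank 0. Corank 2; j^3 = -3*s^2*t has shape L^2 M (L != M), so D-series; mu = 5 gives D_5.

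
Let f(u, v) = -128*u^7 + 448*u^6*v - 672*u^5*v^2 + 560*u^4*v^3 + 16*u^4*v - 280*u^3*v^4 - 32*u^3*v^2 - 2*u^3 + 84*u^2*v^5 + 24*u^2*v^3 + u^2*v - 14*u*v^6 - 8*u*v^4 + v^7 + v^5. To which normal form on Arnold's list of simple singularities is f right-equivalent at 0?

D_{6}

The Hessian of f at 0 has rank 0. Corank 2; j^3 = -u^2*(2*u - v) has shape L^2 M (L != M), so D-series; mu = 6 gives D_6.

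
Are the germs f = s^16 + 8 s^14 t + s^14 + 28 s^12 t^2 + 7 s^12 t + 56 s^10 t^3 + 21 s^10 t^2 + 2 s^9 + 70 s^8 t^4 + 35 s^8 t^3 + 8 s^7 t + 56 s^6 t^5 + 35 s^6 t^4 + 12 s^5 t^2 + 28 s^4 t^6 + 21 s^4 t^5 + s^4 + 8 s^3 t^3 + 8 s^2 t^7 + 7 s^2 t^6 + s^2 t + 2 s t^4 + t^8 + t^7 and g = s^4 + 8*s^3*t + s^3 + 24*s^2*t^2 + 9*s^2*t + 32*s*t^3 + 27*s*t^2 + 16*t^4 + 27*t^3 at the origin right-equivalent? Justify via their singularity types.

No.

The Hessian of f at 0 has rank 0. Corank 2; j^3 = s^2*t has shape L^2 M (L != M), so D-series; mu = 9 gives D_9. The Hessian of g at 0 has rank 0. Corank 2; j^3 = (s + 3*t)^3 is a perfect cube, so E-series; the 4-jet and mu = 6 give E_6. f is D_9 but g is E_6, hence not right-equivalent.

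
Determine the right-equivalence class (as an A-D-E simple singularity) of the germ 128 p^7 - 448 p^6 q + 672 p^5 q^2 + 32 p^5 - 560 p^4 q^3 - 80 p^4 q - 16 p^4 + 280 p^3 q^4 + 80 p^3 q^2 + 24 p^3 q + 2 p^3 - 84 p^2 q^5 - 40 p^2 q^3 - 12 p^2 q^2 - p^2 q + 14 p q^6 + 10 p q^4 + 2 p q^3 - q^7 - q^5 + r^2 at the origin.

D_8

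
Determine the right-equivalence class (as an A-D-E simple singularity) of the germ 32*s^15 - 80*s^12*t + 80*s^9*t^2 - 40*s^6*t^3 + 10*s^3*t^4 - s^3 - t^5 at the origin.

E8

The Hessian of f at 0 has rank 0. Corank 2; j^3 = -s^3 is a perfect cube, so E-series; the 5-jet and mu = 8 give E_8.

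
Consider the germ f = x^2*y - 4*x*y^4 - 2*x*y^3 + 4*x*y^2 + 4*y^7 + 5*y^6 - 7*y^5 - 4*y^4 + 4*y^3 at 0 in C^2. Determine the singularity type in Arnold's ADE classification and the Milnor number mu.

Type D_{7}, Milnor number mu = 7.

The Hessian of f at 0 has rank 0. Corank 2; j^3 = y*(x + 2*y)^2 has shape L^2 M (L != M), so D-series; mu = 7 gives D_7.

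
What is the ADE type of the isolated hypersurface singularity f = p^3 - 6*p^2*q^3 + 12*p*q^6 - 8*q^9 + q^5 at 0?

The Hessian of f at 0 is [[0, 0], [0, 0]] with rank 0, so corank 2. A Groebner basis of the Jacobian ideal J(f) in C{p,q} is {-p^2/4 + p*q^3, q^4, p^3, p^2*q}; counting standard monomials gives mu = 8. Corank 2; j^3 = p^3 is a perfect cube, so E-series; the 5-jet and mu = 8 give E_8.

E_{8}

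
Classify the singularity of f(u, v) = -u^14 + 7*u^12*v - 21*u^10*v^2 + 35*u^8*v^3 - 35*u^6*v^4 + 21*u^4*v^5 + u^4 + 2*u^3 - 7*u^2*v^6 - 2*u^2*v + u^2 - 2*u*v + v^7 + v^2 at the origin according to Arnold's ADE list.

A6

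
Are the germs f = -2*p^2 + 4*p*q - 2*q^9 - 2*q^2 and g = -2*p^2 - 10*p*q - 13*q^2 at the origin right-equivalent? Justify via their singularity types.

No.

The Hessian of f at 0 has rank 1. Corank 1: A-series; mu = 8 gives A_8. The Hessian of g at 0 has rank 2. Corank 0: nondegenerate Morse point, so A_1. f is A_8 but g is A_1, hence not right-equivalent.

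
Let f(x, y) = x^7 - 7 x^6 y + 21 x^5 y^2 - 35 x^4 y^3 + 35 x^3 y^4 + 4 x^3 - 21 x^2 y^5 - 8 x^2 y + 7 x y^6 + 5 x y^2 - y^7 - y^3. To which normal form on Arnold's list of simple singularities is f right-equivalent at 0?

D_{8}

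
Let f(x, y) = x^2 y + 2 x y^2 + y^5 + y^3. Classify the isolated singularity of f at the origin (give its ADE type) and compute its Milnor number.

Type D_6, Milnor number mu = 6.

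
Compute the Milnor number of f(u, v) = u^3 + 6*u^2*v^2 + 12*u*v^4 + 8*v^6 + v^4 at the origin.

6

The Hessian of f at 0 has rank 0. Corank 2; j^3 = u^3 is a perfect cube, so E-series; the 4-jet and mu = 6 give E_6.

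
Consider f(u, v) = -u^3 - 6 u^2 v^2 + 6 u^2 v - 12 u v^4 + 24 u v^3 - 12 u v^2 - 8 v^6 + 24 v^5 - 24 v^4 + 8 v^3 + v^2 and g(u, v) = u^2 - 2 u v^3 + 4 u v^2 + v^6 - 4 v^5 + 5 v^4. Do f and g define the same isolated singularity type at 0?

No.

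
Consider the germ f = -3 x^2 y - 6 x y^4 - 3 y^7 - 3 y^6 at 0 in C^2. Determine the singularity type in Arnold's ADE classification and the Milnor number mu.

Type D_{7}, Milnor number mu = 7.

The Hessian of f at 0 is [[0, 0], [0, 0]] with rank 0, so corank 2. A Groebner basis of the Jacobian ideal J(f) in C{x,y} is {x*y + y^4, x^3, x^2*y, -x^2/6 + x*y^2}; counting standard monomials gives mu = 7. Corank 2; j^3 = -3*x^2*y has shape L^2 M (L != M), so D-series; mu = 7 gives D_7.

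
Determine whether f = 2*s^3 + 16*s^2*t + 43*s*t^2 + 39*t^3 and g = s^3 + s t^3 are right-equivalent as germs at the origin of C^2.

No.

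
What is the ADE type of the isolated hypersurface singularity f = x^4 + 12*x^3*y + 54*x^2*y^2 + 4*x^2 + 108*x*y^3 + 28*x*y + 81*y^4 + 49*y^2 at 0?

A_{3}

The Hessian of f at 0 is [[8, 28], [28, 98]] with rank 1, so corank 1. A Groebner basis of the Jacobian ideal J(f) in C{x,y} is {y^3, x + 7*y/2}; counting standard monomials gives mu = 3. Corank 1: A-series; mu = 3 gives A_3.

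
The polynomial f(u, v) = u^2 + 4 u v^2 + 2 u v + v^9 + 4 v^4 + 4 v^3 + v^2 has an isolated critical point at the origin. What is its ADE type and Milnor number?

Type A8, Milnor number mu = 8.

The Hessian of f at 0 is [[2, 2], [2, 2]] with rank 1, so corank 1. A Groebner basis of the Jacobian ideal J(f) in C{u,v} is {u^4 + 4*u^3*v - 3*u^3 - 5*u^2*v + 5*u^2/4 + 3*u*v/2 - u/8 - v/8, u/2 + v^2 + v/2}; counting standard monomials gives mu = 8. Corank 1: A-series; mu = 8 gives A_8.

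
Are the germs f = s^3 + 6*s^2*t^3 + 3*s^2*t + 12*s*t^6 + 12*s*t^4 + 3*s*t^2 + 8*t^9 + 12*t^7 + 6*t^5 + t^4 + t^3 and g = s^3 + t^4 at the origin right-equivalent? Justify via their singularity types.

Yes.

The Hessian of f at 0 has rank 0. Corank 2; j^3 = (s + t)^3 is a perfect cube, so E-series; the 4-jet and mu = 6 give E_6. The Hessian of g at 0 has rank 0. Corank 2; j^3 = s^3 is a perfect cube, so E-series; the 4-jet and mu = 6 give E_6. Both have type E_6, hence right-equivalent.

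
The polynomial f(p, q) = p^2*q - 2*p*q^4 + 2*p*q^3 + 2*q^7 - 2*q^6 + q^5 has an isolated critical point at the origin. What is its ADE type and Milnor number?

Type D_{8}, Milnor number mu = 8.

The Hessian of f at 0 has rank 0. Corank 2; j^3 = p^2*q has shape L^2 M (L != M), so D-series; mu = 8 gives D_8.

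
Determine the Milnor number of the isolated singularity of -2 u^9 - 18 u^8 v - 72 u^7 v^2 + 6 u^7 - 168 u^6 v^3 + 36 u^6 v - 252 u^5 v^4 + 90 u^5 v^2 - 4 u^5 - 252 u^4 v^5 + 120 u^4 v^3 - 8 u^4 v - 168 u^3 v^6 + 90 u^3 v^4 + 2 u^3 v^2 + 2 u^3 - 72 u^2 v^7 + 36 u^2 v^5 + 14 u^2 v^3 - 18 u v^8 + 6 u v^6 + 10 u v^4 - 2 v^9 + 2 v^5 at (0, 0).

8

The Hessian of f at 0 is [[0, 0], [0, 0]] with rank 0, so corank 2. A Groebner basis of the Jacobian ideal J(f) in C{u,v} is {-u^2/2 + u*v^3, 2*u^2 + v^4, u^3, u^2*v}; counting standard monomials gives mu = 8. Corank 2; j^3 = 2*u^3 is a perfect cube, so E-series; the 5-jet and mu = 8 give E_8.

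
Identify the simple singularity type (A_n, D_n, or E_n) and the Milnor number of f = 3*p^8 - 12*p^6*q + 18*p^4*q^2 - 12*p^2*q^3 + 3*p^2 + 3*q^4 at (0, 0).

The Hessian of f at 0 has rank 1. Corank 1: A-series; mu = 3 gives A_3.

Type A_3, Milnor number mu = 3.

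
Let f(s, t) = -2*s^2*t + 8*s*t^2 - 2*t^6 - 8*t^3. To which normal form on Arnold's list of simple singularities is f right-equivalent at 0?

D_7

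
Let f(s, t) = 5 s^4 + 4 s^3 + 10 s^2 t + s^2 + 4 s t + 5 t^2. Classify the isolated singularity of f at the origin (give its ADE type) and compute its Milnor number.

Type A_1, Milnor number mu = 1.

The Hessian of f at 0 is [[2, 4], [4, 10]] with rank 2, so corank 0. A Groebner basis of the Jacobian ideal J(f) in C{s,t} is {s, t}; counting standard monomials gives mu = 1. Corank 0: nondegenerate Morse point, so A_1.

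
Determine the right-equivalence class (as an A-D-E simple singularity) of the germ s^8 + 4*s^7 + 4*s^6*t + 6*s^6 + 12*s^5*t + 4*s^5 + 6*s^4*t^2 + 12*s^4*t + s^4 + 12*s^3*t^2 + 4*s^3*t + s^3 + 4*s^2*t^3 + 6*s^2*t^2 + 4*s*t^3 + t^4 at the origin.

E_6

The Hessian of f at 0 is [[0, 0], [0, 0]] with rank 0, so corank 2. A Groebner basis of the Jacobian ideal J(f) in C{s,t} is {t^4, s*t^2 + t^3/3, s^2}; counting standard monomials gives mu = 6. Corank 2; j^3 = s^3 is a perfect cube, so E-series; the 4-jet and mu = 6 give E_6.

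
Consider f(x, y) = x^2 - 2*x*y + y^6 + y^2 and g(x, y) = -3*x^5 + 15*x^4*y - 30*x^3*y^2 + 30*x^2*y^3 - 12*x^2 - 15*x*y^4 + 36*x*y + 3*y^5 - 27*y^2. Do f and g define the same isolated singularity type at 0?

No.

The Hessian of f at 0 has rank 1. Corank 1: A-series; mu = 5 gives A_5. The Hessian of g at 0 has rank 1. Corank 1: A-series; mu = 4 gives A_4. f is A_5 but g is A_4, hence not right-equivalent.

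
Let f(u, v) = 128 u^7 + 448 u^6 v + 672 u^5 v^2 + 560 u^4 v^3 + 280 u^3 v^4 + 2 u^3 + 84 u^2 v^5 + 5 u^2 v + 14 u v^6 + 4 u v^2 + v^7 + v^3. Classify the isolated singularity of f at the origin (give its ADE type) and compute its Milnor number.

The Hessian of f at 0 is [[0, 0], [0, 0]] with rank 0, so corank 2. A Groebner basis of the Jacobian ideal J(f) in C{u,v} is {u*v/14 + v^6 + v^2/14, u*v^2 + v^3, u^2 + 3*u*v/2 + v^2/2}; counting standard monomials gives mu = 8. Corank 2; j^3 = (u + v)^2*(2*u + v) has shape L^2 M (L != M), so D-series; mu = 8 gives D_8.

Type D_{8}, Milnor number mu = 8.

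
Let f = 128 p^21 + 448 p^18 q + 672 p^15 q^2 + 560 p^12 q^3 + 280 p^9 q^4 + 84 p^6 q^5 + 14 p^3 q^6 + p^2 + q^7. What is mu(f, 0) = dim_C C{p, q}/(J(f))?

6

The Hessian of f at 0 has rank 1. Corank 1: A-series; mu = 6 gives A_6.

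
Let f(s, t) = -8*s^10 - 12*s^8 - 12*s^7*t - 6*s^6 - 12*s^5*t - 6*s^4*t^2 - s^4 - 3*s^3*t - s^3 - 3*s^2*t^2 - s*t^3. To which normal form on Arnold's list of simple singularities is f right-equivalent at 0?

E_{7}

The Hessian of f at 0 is [[0, 0], [0, 0]] with rank 0, so corank 2. A Groebner basis of the Jacobian ideal J(f) in C{s,t} is {3*s^2 + t^4 + t^3, s^3, s^2*t - s^2 - t^3/3, 2*s^2 + s*t^2 + 2*t^3/3}; counting standard monomials gives mu = 7. Corank 2; j^3 = -s^3 is a perfect cube, so E-series; the 4-jet and mu = 7 give E_7.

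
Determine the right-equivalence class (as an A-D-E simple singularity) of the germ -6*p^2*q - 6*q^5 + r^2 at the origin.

The Hessian of f at 0 is [[0, 0, 0], [0, 0, 0], [0, 0, 2]] with rank 1, so corank 2. A Groebner basis of the Jacobian ideal J(f) in C{p,q,r} is {p^2/5 + q^4, p^3, p*q, r}; counting standard monomials gives mu = 6. Corank 2; j^3 = -6*p^2*q has shape L^2 M (L != M), so D-series; mu = 6 gives D_6.

D6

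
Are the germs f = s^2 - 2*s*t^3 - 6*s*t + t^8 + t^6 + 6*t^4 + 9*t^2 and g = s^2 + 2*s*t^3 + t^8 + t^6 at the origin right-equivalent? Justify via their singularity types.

The Hessian of f at 0 has rank 1. Corank 1: A-series; mu = 7 gives A_7. The Hessian of g at 0 has rank 1. Corank 1: A-series; mu = 7 gives A_7. Both have type A_7, hence right-equivalent.

Yes.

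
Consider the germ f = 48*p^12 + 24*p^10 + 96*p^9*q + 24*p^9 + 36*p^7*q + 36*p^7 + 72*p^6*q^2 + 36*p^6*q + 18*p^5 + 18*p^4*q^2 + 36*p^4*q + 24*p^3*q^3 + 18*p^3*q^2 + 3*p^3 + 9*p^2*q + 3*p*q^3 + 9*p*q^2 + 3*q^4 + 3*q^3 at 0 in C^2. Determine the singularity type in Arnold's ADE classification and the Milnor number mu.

Type E7, Milnor number mu = 7.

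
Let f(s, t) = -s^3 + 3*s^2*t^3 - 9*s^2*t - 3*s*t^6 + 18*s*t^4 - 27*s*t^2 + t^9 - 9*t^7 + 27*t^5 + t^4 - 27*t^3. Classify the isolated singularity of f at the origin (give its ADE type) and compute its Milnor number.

Type E_6, Milnor number mu = 6.

The Hessian of f at 0 has rank 0. Corank 2; j^3 = -(s + 3*t)^3 is a perfect cube, so E-series; the 4-jet and mu = 6 give E_6.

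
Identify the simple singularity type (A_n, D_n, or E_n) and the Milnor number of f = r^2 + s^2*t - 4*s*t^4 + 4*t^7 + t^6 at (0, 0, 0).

Type D_7, Milnor number mu = 7.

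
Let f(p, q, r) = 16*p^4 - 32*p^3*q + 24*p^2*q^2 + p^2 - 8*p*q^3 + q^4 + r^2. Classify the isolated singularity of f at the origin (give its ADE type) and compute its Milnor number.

The Hessian of f at 0 is [[2, 0, 0], [0, 0, 0], [0, 0, 2]] with rank 2, so corank 1. A Groebner basis of the Jacobian ideal J(f) in C{p,q,r} is {q^3, p, r}; counting standard monomials gives mu = 3. Corank 1: A-series; mu = 3 gives A_3.

Type A_3, Milnor number mu = 3.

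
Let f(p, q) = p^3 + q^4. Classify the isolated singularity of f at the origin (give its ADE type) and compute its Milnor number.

The Hessian of f at 0 is [[0, 0], [0, 0]] with rank 0, so corank 2. A Groebner basis of the Jacobian ideal J(f) in C{p,q} is {q^3, p^2}; counting standard monomials gives mu = 6. Corank 2; j^3 = p^3 is a perfect cube, so E-series; the 4-jet and mu = 6 give E_6.

Type E_6, Milnor number mu = 6.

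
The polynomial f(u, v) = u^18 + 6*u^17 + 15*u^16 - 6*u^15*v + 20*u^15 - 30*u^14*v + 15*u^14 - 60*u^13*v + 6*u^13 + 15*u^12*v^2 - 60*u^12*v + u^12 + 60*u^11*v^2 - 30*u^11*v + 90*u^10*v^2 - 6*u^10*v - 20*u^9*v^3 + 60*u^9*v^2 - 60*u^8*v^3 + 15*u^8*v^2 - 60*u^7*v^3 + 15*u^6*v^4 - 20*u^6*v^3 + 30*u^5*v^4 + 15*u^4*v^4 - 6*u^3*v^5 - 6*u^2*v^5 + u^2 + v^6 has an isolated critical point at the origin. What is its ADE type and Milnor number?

The Hessian of f at 0 is [[2, 0], [0, 0]] with rank 1, so corank 1. A Groebner basis of the Jacobian ideal J(f) in C{u,v} is {v^5, u}; counting standard monomials gives mu = 5. Corank 1: A-series; mu = 5 gives A_5.

Type A5, Milnor number mu = 5.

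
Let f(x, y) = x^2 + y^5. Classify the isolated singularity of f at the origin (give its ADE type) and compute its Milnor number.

The Hessian of f at 0 has rank 1. Corank 1: A-series; mu = 4 gives A_4.

Type A4, Milnor number mu = 4.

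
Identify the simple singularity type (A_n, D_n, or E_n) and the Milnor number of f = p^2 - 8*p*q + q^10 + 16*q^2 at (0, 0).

Type A_{9}, Milnor number mu = 9.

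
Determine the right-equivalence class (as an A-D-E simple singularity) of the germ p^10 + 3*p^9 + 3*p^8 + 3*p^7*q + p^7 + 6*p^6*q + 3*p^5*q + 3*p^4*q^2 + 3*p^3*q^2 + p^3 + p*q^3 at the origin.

E7

The Hessian of f at 0 has rank 0. Corank 2; j^3 = p^3 is a perfect cube, so E-series; the 4-jet and mu = 7 give E_7.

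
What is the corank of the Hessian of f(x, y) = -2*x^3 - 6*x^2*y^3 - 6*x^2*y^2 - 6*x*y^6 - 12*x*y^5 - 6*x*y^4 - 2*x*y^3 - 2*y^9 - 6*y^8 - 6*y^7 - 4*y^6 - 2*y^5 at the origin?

2

The Hessian at 0 is [[0, 0], [0, 0]] of rank 0; hence corank 2.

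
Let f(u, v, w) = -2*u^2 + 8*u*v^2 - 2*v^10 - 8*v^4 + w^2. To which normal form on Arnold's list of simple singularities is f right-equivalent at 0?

The Hessian of f at 0 has rank 2. Corank 1: A-series; mu = 9 gives A_9.

A9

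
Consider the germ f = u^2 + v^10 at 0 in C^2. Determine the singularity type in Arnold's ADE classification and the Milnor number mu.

Type A_{9}, Milnor number mu = 9.

The Hessian of f at 0 is [[2, 0], [0, 0]] with rank 1, so corank 1. A Groebner basis of the Jacobian ideal J(f) in C{u,v} is {v^9, u}; counting standard monomials gives mu = 9. Corank 1: A-series; mu = 9 gives A_9.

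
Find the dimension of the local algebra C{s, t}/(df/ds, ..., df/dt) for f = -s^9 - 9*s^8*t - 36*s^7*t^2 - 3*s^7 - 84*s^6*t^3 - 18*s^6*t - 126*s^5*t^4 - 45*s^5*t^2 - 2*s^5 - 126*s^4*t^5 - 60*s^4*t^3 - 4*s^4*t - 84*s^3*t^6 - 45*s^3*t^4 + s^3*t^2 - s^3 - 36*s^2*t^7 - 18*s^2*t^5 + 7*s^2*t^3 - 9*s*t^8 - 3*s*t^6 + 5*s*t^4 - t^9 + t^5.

8

The Hessian of f at 0 is [[0, 0], [0, 0]] with rank 0, so corank 2. A Groebner basis of the Jacobian ideal J(f) in C{s,t} is {s^2/2 + s*t^3, -2*s^2 + t^4, s^3, s^2*t}; counting standard monomials gives mu = 8. Corank 2; j^3 = -s^3 is a perfect cube, so E-series; the 5-jet and mu = 8 give E_8.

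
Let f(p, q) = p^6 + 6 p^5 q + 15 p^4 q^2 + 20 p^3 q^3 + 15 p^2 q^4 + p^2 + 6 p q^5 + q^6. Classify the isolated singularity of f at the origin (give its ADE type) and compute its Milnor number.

Type A_5, Milnor number mu = 5.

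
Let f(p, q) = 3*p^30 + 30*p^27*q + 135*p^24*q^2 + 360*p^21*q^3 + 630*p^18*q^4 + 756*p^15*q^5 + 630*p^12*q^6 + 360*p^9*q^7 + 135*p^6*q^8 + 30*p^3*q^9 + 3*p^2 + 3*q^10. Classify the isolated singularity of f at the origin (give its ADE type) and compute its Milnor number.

The Hessian of f at 0 has rank 1. Corank 1: A-series; mu = 9 gives A_9.

Type A9, Milnor number mu = 9.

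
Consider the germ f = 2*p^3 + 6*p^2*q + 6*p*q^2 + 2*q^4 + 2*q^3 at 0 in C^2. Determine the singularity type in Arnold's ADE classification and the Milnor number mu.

Type E_{6}, Milnor number mu = 6.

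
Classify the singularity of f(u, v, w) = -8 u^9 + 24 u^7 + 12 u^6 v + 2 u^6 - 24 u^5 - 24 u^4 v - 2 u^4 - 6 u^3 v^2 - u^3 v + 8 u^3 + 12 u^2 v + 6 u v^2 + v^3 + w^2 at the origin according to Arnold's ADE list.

The Hessian of f at 0 has rank 1. Corank 2; j^3 = (2*u + v)^3 is a perfect cube, so E-series; the 4-jet and mu = 7 give E_7.

E_{7}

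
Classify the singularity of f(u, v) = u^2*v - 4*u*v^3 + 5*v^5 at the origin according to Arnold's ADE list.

D_{6}

The Hessian of f at 0 is [[0, 0], [0, 0]] with rank 0, so corank 2. A Groebner basis of the Jacobian ideal J(f) in C{u,v} is {u^3, u^2*v, 2*u^2 + u*v^2, -u*v/2 + v^3}; counting standard monomials gives mu = 6. Corank 2; j^3 = u^2*v has shape L^2 M (L != M), so D-series; mu = 6 gives D_6.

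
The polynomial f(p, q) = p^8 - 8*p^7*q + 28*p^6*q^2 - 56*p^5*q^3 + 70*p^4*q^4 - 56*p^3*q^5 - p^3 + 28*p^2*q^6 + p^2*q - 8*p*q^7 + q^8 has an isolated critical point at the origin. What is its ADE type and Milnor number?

Type D_{9}, Milnor number mu = 9.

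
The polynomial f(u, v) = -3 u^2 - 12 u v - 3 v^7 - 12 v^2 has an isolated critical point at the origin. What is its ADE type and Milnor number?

Type A6, Milnor number mu = 6.

The Hessian of f at 0 has rank 1. Corank 1: A-series; mu = 6 gives A_6.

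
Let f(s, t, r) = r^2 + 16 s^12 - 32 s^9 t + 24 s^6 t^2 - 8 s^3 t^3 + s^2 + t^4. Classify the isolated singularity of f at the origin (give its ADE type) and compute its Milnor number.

Type A_3, Milnor number mu = 3.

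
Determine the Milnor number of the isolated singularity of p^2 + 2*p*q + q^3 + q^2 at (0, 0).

2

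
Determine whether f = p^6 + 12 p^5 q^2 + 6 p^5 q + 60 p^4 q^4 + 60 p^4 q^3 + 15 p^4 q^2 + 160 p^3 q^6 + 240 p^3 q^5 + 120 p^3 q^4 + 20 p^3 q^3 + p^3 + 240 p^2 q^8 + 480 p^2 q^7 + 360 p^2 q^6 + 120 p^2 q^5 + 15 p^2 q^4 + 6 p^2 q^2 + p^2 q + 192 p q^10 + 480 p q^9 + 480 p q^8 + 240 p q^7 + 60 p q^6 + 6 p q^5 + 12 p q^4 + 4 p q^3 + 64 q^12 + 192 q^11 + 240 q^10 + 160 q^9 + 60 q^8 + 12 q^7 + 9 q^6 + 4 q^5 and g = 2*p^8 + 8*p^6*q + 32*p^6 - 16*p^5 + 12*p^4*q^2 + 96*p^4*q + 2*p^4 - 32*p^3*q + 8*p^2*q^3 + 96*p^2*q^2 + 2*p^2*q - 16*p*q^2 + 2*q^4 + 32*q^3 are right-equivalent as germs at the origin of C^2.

No.

The Hessian of f at 0 has rank 0. Corank 2; j^3 = p^2*(p + q) has shape L^2 M (L != M), so D-series; mu = 7 gives D_7. The Hessian of g at 0 has rank 0. Corank 2; j^3 = 2*q*(p - 4*q)^2 has shape L^2 M (L != M), so D-series; mu = 5 gives D_5. f is D_7 but g is D_5, hence not right-equivalent.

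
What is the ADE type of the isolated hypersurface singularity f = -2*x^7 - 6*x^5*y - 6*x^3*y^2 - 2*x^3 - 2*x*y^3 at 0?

E_{7}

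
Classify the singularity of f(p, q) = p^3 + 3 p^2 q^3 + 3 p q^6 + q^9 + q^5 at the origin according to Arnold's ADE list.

E_{8}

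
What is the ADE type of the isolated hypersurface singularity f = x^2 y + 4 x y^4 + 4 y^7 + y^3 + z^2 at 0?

D4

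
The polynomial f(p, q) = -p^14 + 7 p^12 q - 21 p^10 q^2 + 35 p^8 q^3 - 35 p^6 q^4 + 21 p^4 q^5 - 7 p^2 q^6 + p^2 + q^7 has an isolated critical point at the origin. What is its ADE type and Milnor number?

The Hessian of f at 0 is [[2, 0], [0, 0]] with rank 1, so corank 1. A Groebner basis of the Jacobian ideal J(f) in C{p,q} is {q^6, p}; counting standard monomials gives mu = 6. Corank 1: A-series; mu = 6 gives A_6.

Type A_6, Milnor number mu = 6.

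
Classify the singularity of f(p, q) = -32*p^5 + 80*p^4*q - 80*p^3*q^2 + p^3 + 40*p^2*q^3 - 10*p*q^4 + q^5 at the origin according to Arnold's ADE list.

The Hessian of f at 0 is [[0, 0], [0, 0]] with rank 0, so corank 2. A Groebner basis of the Jacobian ideal J(f) in C{p,q} is {q^5, p*q^3 - q^4/8, p^2}; counting standard monomials gives mu = 8. Corank 2; j^3 = p^3 is a perfect cube, so E-series; the 5-jet and mu = 8 give E_8.

E_{8}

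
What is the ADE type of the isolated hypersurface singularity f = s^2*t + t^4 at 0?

D5

The Hessian of f at 0 has rank 0. Corank 2; j^3 = s^2*t has shape L^2 M (L != M), so D-series; mu = 5 gives D_5.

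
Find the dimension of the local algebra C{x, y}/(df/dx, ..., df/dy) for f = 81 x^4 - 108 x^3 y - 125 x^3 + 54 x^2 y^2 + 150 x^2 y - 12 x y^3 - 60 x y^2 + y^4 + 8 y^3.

6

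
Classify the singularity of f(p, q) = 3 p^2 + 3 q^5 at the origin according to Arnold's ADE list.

A4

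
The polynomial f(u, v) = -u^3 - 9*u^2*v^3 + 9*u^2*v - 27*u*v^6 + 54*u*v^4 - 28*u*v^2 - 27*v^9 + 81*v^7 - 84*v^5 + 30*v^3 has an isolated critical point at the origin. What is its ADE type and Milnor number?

The Hessian of f at 0 is [[0, 0], [0, 0]] with rank 0, so corank 2. A Groebner basis of the Jacobian ideal J(f) in C{u,v} is {v^3, u^2 - 26*v^2/3, u*v - 3*v^2}; counting standard monomials gives mu = 4. Corank 2; j^3 = -(u - 3*v)*(u^2 - 6*u*v + 10*v^2) splits into three distinct lines over C (the quadratic factor has nonzero discriminant), so D_4.

Type D_{4}, Milnor number mu = 4.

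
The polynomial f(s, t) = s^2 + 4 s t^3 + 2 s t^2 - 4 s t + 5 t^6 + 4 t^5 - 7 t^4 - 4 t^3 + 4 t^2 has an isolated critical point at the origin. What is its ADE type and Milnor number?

The Hessian of f at 0 has rank 1. Corank 1: A-series; mu = 5 gives A_5.

Type A5, Milnor number mu = 5.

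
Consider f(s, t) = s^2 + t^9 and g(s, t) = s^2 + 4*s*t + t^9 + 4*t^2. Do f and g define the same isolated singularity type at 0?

Yes.

The Hessian of f at 0 has rank 1. Corank 1: A-series; mu = 8 gives A_8. The Hessian of g at 0 has rank 1. Corank 1: A-series; mu = 8 gives A_8. Both have type A_8, hence right-equivalent.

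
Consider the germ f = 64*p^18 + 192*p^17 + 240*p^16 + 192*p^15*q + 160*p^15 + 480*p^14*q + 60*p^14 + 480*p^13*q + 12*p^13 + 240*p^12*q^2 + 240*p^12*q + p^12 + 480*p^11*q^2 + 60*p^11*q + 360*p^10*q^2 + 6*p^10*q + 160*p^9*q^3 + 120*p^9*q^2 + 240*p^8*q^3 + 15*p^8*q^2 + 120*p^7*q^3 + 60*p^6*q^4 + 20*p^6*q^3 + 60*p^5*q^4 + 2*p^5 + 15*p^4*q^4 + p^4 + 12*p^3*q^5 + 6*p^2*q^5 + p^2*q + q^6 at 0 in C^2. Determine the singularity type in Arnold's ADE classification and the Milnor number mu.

The Hessian of f at 0 has rank 0. Corank 2; j^3 = p^2*q has shape L^2 M (L != M), so D-series; mu = 7 gives D_7.

Type D_7, Milnor number mu = 7.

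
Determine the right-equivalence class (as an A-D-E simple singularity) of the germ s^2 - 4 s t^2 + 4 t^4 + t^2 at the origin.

The Hessian of f at 0 is [[2, 0], [0, 2]] with rank 2, so corank 0. A Groebner basis of the Jacobian ideal J(f) in C{s,t} is {s, t}; counting standard monomials gives mu = 1. Corank 0: nondegenerate Morse point, so A_1.

A_1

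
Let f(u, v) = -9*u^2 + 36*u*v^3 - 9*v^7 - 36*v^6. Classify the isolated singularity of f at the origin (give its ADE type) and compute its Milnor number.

The Hessian of f at 0 is [[-18, 0], [0, 0]] with rank 1, so corank 1. A Groebner basis of the Jacobian ideal J(f) in C{u,v} is {-u/2 + v^3, u^2}; counting standard monomials gives mu = 6. Corank 1: A-series; mu = 6 gives A_6.

Type A_{6}, Milnor number mu = 6.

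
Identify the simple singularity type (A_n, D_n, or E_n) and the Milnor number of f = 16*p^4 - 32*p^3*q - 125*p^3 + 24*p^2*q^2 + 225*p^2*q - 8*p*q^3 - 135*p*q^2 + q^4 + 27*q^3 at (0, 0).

Type E6, Milnor number mu = 6.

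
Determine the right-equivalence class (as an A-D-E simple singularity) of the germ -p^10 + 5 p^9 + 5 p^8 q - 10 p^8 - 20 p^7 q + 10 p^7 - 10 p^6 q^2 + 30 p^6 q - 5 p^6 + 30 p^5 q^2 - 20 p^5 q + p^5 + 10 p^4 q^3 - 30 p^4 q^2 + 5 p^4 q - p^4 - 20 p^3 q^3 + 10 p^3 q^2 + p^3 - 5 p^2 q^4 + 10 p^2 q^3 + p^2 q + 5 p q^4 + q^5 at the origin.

D6

The Hessian of f at 0 is [[0, 0], [0, 0]] with rank 0, so corank 2. A Groebner basis of the Jacobian ideal J(f) in C{p,q} is {-p*q/5 + q^4, p*q^2, p^2 + p*q}; counting standard monomials gives mu = 6. Corank 2; j^3 = p^2*(p + q) has shape L^2 M (L != M), so D-series; mu = 6 gives D_6.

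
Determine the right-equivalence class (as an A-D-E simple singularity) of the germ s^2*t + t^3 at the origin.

The Hessian of f at 0 is [[0, 0], [0, 0]] with rank 0, so corank 2. A Groebner basis of the Jacobian ideal J(f) in C{s,t} is {t^3, s^2 + 3*t^2, s*t}; counting standard monomials gives mu = 4. Corank 2; j^3 = t*(s^2 + t^2) splits into three distinct lines over C (the quadratic factor has nonzero discriminant), so D_4.

D_4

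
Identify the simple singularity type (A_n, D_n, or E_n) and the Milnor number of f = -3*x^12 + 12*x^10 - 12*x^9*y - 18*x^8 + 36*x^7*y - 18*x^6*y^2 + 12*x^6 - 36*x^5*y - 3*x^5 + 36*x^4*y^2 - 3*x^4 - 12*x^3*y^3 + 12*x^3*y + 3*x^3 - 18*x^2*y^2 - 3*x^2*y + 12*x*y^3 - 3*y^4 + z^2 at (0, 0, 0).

The Hessian of f at 0 is [[0, 0, 0], [0, 0, 0], [0, 0, 2]] with rank 1, so corank 2. A Groebner basis of the Jacobian ideal J(f) in C{x,y,z} is {x*y^2, x*y/4 + y^3, x^2 - x*y, z}; counting standard monomials gives mu = 5. Corank 2; j^3 = 3*x^2*(x - y) has shape L^2 M (L != M), so D-series; mu = 5 gives D_5.

Type D_5, Milnor number mu = 5.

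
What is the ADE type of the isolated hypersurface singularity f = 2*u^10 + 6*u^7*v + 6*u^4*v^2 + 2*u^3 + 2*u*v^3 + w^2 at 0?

E_7

The Hessian of f at 0 has rank 1. Corank 2; j^3 = 2*u^3 is a perfect cube, so E-series; the 4-jet and mu = 7 give E_7.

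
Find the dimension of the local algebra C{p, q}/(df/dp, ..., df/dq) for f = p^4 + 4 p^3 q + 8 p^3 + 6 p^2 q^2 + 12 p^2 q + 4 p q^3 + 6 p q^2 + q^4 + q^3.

6

The Hessian of f at 0 is [[0, 0], [0, 0]] with rank 0, so corank 2. A Groebner basis of the Jacobian ideal J(f) in C{p,q} is {q^4, p*q^2 + 2*q^3/3, p^2 + p*q + q^2/4}; counting standard monomials gives mu = 6. Corank 2; j^3 = (2*p + q)^3 is a perfect cube, so E-series; the 4-jet and mu = 6 give E_6.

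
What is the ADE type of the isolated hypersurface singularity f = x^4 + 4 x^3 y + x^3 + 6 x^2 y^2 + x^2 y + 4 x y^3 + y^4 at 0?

D_{5}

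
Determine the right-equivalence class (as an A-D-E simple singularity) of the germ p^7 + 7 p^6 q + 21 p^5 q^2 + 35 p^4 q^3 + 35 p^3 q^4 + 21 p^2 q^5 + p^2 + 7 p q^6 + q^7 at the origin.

The Hessian of f at 0 has rank 1. Corank 1: A-series; mu = 6 gives A_6.

A6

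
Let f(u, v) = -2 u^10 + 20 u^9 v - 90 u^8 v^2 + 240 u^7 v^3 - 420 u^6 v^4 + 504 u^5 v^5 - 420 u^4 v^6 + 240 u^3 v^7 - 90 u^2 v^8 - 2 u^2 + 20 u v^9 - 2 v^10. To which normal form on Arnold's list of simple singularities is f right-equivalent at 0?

A9

The Hessian of f at 0 has rank 1. Corank 1: A-series; mu = 9 gives A_9.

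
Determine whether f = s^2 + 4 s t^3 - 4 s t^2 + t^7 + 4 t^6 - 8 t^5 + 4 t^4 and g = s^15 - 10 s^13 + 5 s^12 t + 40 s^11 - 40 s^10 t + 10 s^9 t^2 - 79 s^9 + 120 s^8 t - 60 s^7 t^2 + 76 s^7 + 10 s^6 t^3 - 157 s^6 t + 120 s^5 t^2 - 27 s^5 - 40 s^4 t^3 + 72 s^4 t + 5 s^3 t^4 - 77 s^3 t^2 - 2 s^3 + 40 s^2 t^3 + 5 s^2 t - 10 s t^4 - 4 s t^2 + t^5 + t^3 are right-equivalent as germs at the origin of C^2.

No.

The Hessian of f at 0 has rank 1. Corank 1: A-series; mu = 6 gives A_6. The Hessian of g at 0 has rank 0. Corank 2; j^3 = -(s - t)^2*(2*s - t) has shape L^2 M (L != M), so D-series; mu = 6 gives D_6. f is A_6 but g is D_6, hence not right-equivalent.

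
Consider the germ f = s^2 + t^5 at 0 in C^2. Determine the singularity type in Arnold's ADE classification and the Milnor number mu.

Type A_4, Milnor number mu = 4.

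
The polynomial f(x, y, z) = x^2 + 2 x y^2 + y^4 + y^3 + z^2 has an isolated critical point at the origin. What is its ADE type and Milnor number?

Type A_2, Milnor number mu = 2.

The Hessian of f at 0 has rank 2. Corank 1: A-series; mu = 2 gives A_2.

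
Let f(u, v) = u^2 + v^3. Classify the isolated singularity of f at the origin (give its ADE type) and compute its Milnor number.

Type A_{2}, Milnor number mu = 2.

The Hessian of f at 0 has rank 1. Corank 1: A-series; mu = 2 gives A_2.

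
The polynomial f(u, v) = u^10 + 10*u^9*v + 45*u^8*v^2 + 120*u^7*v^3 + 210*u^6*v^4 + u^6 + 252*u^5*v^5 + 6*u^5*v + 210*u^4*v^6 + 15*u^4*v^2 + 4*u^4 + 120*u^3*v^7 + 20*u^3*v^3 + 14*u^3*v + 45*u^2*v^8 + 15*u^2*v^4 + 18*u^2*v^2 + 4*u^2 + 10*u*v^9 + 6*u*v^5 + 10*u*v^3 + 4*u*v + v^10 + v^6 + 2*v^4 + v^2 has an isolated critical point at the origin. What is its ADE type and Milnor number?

The Hessian of f at 0 has rank 1. Corank 1: A-series; mu = 9 gives A_9.

Type A_9, Milnor number mu = 9.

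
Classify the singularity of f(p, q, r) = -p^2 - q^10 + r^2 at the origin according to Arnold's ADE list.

A9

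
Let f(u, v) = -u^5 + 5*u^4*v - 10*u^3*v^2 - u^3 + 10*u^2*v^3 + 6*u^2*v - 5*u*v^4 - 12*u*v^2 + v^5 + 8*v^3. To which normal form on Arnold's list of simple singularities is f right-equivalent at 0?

The Hessian of f at 0 has rank 0. Corank 2; j^3 = -(u - 2*v)^3 is a perfect cube, so E-series; the 5-jet and mu = 8 give E_8.

E_8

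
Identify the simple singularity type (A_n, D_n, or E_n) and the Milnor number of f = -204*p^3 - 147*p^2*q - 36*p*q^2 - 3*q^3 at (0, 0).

Type D_4, Milnor number mu = 4.

The Hessian of f at 0 has rank 0. Corank 2; j^3 = -3*(4*p + q)*(17*p^2 + 8*p*q + q^2) splits into three distinct lines over C (the quadratic factor has nonzero discriminant), so D_4.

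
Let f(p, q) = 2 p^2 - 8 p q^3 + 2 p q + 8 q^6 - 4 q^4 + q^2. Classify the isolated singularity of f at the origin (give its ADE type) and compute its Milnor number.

Type A_1, Milnor number mu = 1.

The Hessian of f at 0 has rank 2. Corank 0: nondegenerate Morse point, so A_1.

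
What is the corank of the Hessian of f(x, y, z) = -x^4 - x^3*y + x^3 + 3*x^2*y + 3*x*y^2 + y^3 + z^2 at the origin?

The Hessian at 0 is [[0, 0, 0], [0, 0, 0], [0, 0, 2]] of rank 1; hence corank 2.

2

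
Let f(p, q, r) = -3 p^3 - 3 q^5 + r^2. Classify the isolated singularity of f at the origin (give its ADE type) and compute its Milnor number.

The Hessian of f at 0 has rank 1. Corank 2; j^3 = -3*p^3 is a perfect cube, so E-series; the 5-jet and mu = 8 give E_8.

Type E8, Milnor number mu = 8.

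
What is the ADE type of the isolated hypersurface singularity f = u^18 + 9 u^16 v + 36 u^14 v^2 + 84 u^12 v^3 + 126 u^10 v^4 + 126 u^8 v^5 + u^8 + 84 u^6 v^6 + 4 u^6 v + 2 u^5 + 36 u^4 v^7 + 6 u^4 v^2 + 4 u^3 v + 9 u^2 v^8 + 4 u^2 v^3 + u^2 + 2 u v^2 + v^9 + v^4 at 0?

A_{8}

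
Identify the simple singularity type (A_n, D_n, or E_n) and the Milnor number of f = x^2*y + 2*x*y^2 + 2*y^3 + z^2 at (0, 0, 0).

Type D_4, Milnor number mu = 4.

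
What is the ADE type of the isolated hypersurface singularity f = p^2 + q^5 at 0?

A_4

The Hessian of f at 0 is [[2, 0], [0, 0]] with rank 1, so corank 1. A Groebner basis of the Jacobian ideal J(f) in C{p,q} is {q^4, p}; counting standard monomials gives mu = 4. Corank 1: A-series; mu = 4 gives A_4.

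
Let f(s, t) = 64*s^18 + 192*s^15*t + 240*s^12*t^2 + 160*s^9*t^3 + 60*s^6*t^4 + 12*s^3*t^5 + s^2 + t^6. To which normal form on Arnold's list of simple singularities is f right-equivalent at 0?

A_5

The Hessian of f at 0 has rank 1. Corank 1: A-series; mu = 5 gives A_5.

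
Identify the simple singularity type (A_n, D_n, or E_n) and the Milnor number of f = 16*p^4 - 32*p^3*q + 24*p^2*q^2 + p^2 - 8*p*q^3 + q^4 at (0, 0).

Type A_3, Milnor number mu = 3.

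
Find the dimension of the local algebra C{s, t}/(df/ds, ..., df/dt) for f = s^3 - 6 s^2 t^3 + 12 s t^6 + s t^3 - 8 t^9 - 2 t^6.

7

The Hessian of f at 0 is [[0, 0], [0, 0]] with rank 0, so corank 2. A Groebner basis of the Jacobian ideal J(f) in C{s,t} is {s^3, s*t^2, 3*s^2 + t^3}; counting standard monomials gives mu = 7. Corank 2; j^3 = s^3 is a perfect cube, so E-series; the 4-jet and mu = 7 give E_7.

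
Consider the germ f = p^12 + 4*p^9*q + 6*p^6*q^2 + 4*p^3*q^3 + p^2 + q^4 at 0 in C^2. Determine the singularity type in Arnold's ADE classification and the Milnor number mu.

Type A_3, Milnor number mu = 3.

The Hessian of f at 0 has rank 1. Corank 1: A-series; mu = 3 gives A_3.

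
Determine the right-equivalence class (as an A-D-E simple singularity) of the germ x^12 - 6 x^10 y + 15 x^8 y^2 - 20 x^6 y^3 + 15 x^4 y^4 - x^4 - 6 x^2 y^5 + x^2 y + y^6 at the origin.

D7

The Hessian of f at 0 is [[0, 0], [0, 0]] with rank 0, so corank 2. A Groebner basis of the Jacobian ideal J(f) in C{x,y} is {x^2/6 + y^5, x^3, x*y}; counting standard monomials gives mu = 7. Corank 2; j^3 = x^2*y has shape L^2 M (L != M), so D-series; mu = 7 gives D_7.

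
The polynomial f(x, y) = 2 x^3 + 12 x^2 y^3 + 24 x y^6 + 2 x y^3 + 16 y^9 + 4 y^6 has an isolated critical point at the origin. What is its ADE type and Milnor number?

Type E7, Milnor number mu = 7.

The Hessian of f at 0 is [[0, 0], [0, 0]] with rank 0, so corank 2. A Groebner basis of the Jacobian ideal J(f) in C{x,y} is {x^3, x*y^2, 3*x^2 + y^3}; counting standard monomials gives mu = 7. Corank 2; j^3 = 2*x^3 is a perfect cube, so E-series; the 4-jet and mu = 7 give E_7.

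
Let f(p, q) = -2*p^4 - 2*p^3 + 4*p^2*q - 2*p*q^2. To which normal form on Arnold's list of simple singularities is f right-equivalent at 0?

D_{5}

The Hessian of f at 0 is [[0, 0], [0, 0]] with rank 0, so corank 2. A Groebner basis of the Jacobian ideal J(f) in C{p,q} is {p*q^2 - p*q/4 + q^2/4, -p*q/4 + q^3 + q^2/4, p^2 - p*q}; counting standard monomials gives mu = 5. Corank 2; j^3 = -2*p*(p - q)^2 has shape L^2 M (L != M), so D-series; mu = 5 gives D_5.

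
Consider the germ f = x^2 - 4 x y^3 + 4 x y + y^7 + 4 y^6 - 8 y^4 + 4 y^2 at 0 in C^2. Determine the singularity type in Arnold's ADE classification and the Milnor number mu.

Type A_{6}, Milnor number mu = 6.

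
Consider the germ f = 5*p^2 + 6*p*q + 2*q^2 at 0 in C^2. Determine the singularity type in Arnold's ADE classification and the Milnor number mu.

Type A_{1}, Milnor number mu = 1.

The Hessian of f at 0 has rank 2. Corank 0: nondegenerate Morse point, so A_1.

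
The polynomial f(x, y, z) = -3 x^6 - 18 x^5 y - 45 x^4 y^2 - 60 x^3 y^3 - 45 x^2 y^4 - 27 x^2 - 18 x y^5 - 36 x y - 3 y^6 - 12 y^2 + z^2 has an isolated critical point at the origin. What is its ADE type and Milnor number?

Type A_{5}, Milnor number mu = 5.

The Hessian of f at 0 is [[-54, -36, 0], [-36, -24, 0], [0, 0, 2]] with rank 2, so corank 1. A Groebner basis of the Jacobian ideal J(f) in C{x,y,z} is {y^5, x + 2*y/3, z}; counting standard monomials gives mu = 5. Corank 1: A-series; mu = 5 gives A_5.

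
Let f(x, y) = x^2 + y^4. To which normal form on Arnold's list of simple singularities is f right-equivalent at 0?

The Hessian of f at 0 has rank 1. Corank 1: A-series; mu = 3 gives A_3.

A_{3}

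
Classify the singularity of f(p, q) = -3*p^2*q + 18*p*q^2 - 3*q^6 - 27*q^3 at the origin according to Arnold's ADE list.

D_7

The Hessian of f at 0 is [[0, 0], [0, 0]] with rank 0, so corank 2. A Groebner basis of the Jacobian ideal J(f) in C{p,q} is {p^2/6 + q^5 - 3*q^2/2, p^3 - 27*q^3, p*q - 3*q^2}; counting standard monomials gives mu = 7. Corank 2; j^3 = -3*q*(p - 3*q)^2 has shape L^2 M (L != M), so D-series; mu = 7 gives D_7.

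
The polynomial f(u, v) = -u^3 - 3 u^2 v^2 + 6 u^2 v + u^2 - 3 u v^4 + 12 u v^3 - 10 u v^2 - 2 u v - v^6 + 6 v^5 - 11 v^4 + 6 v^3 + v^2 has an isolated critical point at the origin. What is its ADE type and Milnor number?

Type A2, Milnor number mu = 2.

The Hessian of f at 0 has rank 1. Corank 1: A-series; mu = 2 gives A_2.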